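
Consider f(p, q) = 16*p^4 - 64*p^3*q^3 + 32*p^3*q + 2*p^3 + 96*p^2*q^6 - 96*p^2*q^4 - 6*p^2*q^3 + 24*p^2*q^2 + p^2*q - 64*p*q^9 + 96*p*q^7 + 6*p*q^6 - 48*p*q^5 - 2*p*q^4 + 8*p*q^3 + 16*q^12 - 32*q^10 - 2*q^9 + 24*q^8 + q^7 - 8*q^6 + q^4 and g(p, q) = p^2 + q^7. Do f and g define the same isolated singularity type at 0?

No.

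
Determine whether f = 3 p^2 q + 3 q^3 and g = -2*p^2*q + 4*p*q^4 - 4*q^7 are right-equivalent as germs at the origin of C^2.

No.

The Hessian of f at 0 has rank 0. Corank 2; j^3 = 3*q*(p^2 + q^2) splits into three distinct lines over C (the quadratic factor has nonzero discriminant), so D_4. The Hessian of g at 0 has rank 0. Corank 2; j^3 = -2*p^2*q has shape L^2 M (L != M), so D-series; mu = 8 gives D_8. f is D_4 but g is D_8, hence not right-equivalent.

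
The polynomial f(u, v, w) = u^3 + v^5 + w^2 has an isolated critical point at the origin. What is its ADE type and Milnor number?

The Hessian of f at 0 is [[0, 0, 0], [0, 0, 0], [0, 0, 2]] with rank 1, so corank 2. A Groebner basis of the Jacobian ideal J(f) in C{u,v,w} is {v^4, u^2, w}; counting standard monomials gives mu = 8. Corank 2; j^3 = u^3 is a perfect cube, so E-series; the 5-jet and mu = 8 give E_8.

Type E_{8}, Milnor number mu = 8.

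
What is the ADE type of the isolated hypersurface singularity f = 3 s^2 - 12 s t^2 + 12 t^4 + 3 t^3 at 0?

A_{2}

The Hessian of f at 0 has rank 1. Corank 1: A-series; mu = 2 gives A_2.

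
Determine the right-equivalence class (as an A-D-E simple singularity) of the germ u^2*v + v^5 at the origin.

D_6

The Hessian of f at 0 is [[0, 0], [0, 0]] with rank 0, so corank 2. A Groebner basis of the Jacobian ideal J(f) in C{u,v} is {u^2/5 + v^4, u^3, u*v}; counting standard monomials gives mu = 6. Corank 2; j^3 = u^2*v has shape L^2 M (L != M), so D-series; mu = 6 gives D_6.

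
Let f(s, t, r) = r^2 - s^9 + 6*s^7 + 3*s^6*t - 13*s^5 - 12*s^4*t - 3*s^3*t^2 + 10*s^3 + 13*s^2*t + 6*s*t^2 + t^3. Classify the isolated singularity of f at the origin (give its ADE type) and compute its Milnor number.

Type D_{4}, Milnor number mu = 4.

The Hessian of f at 0 has rank 1. Corank 2; j^3 = (2*s + t)*(5*s^2 + 4*s*t + t^2) splits into three distinct lines over C (the quadratic factor has nonzero discriminant), so D_4.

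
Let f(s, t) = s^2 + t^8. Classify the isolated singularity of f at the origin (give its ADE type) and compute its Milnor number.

Type A_{7}, Milnor number mu = 7.

The Hessian of f at 0 has rank 1. Corank 1: A-series; mu = 7 gives A_7.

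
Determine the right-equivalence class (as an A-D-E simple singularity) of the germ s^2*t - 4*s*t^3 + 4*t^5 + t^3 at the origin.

D_4

The Hessian of f at 0 has rank 0. Corank 2; j^3 = t*(s^2 + t^2) splits into three distinct lines over C (the quadratic factor has nonzero discriminant), so D_4.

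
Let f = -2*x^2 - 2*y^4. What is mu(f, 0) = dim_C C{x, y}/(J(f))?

3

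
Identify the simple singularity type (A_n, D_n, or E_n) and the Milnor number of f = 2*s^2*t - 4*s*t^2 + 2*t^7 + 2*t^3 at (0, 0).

Type D_8, Milnor number mu = 8.

The Hessian of f at 0 has rank 0. Corank 2; j^3 = 2*t*(s - t)^2 has shape L^2 M (L != M), so D-series; mu = 8 gives D_8.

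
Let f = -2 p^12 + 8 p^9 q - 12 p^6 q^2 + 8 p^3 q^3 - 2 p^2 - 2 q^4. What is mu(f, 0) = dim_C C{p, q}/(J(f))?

3

The Hessian of f at 0 is [[-4, 0], [0, 0]] with rank 1, so corank 1. A Groebner basis of the Jacobian ideal J(f) in C{p,q} is {q^3, p}; counting standard monomials gives mu = 3. Corank 1: A-series; mu = 3 gives A_3.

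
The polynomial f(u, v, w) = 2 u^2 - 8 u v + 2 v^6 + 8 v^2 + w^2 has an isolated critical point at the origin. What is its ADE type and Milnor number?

Type A5, Milnor number mu = 5.

The Hessian of f at 0 has rank 2. Corank 1: A-series; mu = 5 gives A_5.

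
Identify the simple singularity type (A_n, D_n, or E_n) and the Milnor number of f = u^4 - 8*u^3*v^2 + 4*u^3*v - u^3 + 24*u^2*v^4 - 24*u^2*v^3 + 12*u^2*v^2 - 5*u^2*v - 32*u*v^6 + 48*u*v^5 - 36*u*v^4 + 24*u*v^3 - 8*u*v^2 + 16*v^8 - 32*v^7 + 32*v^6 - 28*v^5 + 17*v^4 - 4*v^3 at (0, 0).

Type D5, Milnor number mu = 5.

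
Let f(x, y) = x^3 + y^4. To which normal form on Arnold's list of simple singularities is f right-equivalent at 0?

The Hessian of f at 0 is [[0, 0], [0, 0]] with rank 0, so corank 2. A Groebner basis of the Jacobian ideal J(f) in C{x,y} is {y^3, x^2}; counting standard monomials gives mu = 6. Corank 2; j^3 = x^3 is a perfect cube, so E-series; the 4-jet and mu = 6 give E_6.

E_{6}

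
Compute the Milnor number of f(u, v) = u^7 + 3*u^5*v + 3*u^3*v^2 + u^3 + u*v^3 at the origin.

7

The Hessian of f at 0 is [[0, 0], [0, 0]] with rank 0, so corank 2. A Groebner basis of the Jacobian ideal J(f) in C{u,v} is {u^3, u*v^2, 3*u^2 + v^3}; counting standard monomials gives mu = 7. Corank 2; j^3 = u^3 is a perfect cube, so E-series; the 4-jet and mu = 7 give E_7.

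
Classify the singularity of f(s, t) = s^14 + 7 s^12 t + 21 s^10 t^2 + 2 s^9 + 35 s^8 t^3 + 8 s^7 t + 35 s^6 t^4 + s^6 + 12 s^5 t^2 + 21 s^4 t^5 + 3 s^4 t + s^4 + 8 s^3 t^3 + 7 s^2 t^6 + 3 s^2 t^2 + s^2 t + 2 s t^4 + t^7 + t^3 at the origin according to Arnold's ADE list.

D_{4}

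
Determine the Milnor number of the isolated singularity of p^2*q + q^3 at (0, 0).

4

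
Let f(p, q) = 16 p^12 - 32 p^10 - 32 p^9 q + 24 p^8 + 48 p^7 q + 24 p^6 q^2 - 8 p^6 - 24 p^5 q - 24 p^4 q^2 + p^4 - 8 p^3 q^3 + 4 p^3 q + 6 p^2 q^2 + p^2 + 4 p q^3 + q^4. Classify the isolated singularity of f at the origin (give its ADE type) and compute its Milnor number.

Type A_3, Milnor number mu = 3.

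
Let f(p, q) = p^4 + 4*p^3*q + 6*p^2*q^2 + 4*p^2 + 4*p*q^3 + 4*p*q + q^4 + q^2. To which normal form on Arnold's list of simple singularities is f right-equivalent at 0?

A3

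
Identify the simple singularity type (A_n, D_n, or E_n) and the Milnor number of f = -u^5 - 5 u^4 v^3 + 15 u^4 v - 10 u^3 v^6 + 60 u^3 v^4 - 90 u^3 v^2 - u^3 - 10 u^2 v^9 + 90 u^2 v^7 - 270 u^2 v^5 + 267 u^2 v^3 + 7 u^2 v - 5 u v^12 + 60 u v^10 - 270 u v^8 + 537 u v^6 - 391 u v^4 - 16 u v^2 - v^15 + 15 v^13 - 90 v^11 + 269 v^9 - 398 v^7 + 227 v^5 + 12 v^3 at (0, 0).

The Hessian of f at 0 is [[0, 0], [0, 0]] with rank 0, so corank 2. A Groebner basis of the Jacobian ideal J(f) in C{u,v} is {u*v/6 + v^4 - v^2/3, u*v^2 - 2*v^3, u^2 - 29*u*v/6 + 17*v^2/3}; counting standard monomials gives mu = 6. Corank 2; j^3 = -(u - 3*v)*(u - 2*v)^2 has shape L^2 M (L != M), so D-series; mu = 6 gives D_6.

Type D6, Milnor number mu = 6.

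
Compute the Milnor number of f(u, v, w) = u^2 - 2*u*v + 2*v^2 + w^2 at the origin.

1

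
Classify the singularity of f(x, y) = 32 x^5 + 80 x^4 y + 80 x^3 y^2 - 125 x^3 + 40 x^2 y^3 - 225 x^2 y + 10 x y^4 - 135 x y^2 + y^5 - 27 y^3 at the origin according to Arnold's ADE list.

The Hessian of f at 0 is [[0, 0], [0, 0]] with rank 0, so corank 2. A Groebner basis of the Jacobian ideal J(f) in C{x,y} is {y^5, x*y^3 + 23*y^4/40, x^2 + 6*x*y/5 + 9*y^2/25}; counting standard monomials gives mu = 8. Corank 2; j^3 = -(5*x + 3*y)^3 is a perfect cube, so E-series; the 5-jet and mu = 8 give E_8.

E_8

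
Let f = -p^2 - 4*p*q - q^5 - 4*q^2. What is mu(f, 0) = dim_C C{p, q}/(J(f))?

4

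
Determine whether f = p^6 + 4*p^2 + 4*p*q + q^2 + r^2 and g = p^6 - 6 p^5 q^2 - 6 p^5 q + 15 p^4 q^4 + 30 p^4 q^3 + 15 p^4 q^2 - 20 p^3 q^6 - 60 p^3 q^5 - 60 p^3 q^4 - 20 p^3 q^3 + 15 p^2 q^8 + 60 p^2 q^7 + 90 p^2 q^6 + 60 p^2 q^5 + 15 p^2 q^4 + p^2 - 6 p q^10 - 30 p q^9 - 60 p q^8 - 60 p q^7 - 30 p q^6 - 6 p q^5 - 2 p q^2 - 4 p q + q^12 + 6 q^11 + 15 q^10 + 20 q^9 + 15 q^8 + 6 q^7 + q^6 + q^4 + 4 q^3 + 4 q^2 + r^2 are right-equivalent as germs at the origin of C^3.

The Hessian of f at 0 has rank 2. Corank 1: A-series; mu = 5 gives A_5. The Hessian of g at 0 has rank 2. Corank 1: A-series; mu = 5 gives A_5. Both have type A_5, hence right-equivalent.

Yes.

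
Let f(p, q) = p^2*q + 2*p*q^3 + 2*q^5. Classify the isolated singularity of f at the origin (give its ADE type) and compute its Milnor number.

Type D_6, Milnor number mu = 6.

The Hessian of f at 0 has rank 0. Corank 2; j^3 = p^2*q has shape L^2 M (L != M), so D-series; mu = 6 gives D_6.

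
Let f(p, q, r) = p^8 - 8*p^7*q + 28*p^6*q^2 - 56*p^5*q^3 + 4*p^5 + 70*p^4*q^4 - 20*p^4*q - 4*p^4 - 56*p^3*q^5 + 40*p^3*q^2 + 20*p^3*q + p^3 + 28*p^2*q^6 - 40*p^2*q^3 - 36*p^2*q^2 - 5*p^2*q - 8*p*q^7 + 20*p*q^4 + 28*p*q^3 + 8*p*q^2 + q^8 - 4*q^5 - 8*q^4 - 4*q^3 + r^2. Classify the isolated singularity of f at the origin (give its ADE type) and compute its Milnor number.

Type D9, Milnor number mu = 9.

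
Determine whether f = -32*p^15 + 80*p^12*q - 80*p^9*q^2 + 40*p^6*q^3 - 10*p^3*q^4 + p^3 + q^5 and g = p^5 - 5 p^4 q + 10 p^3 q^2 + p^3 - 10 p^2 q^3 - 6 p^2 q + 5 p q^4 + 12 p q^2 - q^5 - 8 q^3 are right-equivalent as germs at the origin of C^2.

Yes.

The Hessian of f at 0 has rank 0. Corank 2; j^3 = p^3 is a perfect cube, so E-series; the 5-jet and mu = 8 give E_8. The Hessian of g at 0 has rank 0. Corank 2; j^3 = (p - 2*q)^3 is a perfect cube, so E-series; the 5-jet and mu = 8 give E_8. Both have type E_8, hence right-equivalent.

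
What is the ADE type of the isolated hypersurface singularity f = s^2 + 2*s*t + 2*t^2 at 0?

The Hessian of f at 0 is [[2, 2], [2, 4]] with rank 2, so corank 0. A Groebner basis of the Jacobian ideal J(f) in C{s,t} is {s, t}; counting standard monomials gives mu = 1. Corank 0: nondegenerate Morse point, so A_1.

A_{1}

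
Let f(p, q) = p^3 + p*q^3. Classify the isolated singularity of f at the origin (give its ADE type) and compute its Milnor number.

Type E7, Milnor number mu = 7.

The Hessian of f at 0 has rank 0. Corank 2; j^3 = p^3 is a perfect cube, so E-series; the 4-jet and mu = 7 give E_7.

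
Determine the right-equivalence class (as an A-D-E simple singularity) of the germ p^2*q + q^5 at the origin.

D_6

The Hessian of f at 0 is [[0, 0], [0, 0]] with rank 0, so corank 2. A Groebner basis of the Jacobian ideal J(f) in C{p,q} is {p^2/5 + q^4, p^3, p*q}; counting standard monomials gives mu = 6. Corank 2; j^3 = p^2*q has shape L^2 M (L != M), so D-series; mu = 6 gives D_6.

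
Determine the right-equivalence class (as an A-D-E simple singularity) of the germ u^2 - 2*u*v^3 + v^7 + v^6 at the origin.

A_{6}

The Hessian of f at 0 has rank 1. Corank 1: A-series; mu = 6 gives A_6.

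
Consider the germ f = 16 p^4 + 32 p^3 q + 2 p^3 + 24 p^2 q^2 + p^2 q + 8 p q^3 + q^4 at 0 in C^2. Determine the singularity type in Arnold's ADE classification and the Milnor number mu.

Type D5, Milnor number mu = 5.

The Hessian of f at 0 has rank 0. Corank 2; j^3 = p^2*(2*p + q) has shape L^2 M (L != M), so D-series; mu = 5 gives D_5.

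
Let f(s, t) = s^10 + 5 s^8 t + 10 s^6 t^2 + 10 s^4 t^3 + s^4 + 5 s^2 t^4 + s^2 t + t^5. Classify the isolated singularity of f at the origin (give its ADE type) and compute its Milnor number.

Type D_{6}, Milnor number mu = 6.

The Hessian of f at 0 has rank 0. Corank 2; j^3 = s^2*t has shape L^2 M (L != M), so D-series; mu = 6 gives D_6.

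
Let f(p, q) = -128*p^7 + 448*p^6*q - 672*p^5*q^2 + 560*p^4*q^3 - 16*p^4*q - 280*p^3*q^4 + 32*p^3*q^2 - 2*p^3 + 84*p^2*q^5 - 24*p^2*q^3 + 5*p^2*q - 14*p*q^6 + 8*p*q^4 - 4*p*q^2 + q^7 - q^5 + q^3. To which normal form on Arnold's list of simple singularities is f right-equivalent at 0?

The Hessian of f at 0 has rank 0. Corank 2; j^3 = -(p - q)^2*(2*p - q) has shape L^2 M (L != M), so D-series; mu = 6 gives D_6.

D6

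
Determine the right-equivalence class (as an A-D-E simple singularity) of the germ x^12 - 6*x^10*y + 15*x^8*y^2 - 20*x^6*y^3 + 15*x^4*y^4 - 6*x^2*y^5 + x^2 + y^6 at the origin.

A_{5}

The Hessian of f at 0 is [[2, 0], [0, 0]] with rank 1, so corank 1. A Groebner basis of the Jacobian ideal J(f) in C{x,y} is {y^5, x}; counting standard monomials gives mu = 5. Corank 1: A-series; mu = 5 gives A_5.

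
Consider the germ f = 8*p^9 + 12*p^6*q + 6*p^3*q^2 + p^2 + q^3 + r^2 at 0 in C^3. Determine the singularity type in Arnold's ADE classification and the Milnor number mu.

Type A2, Milnor number mu = 2.

The Hessian of f at 0 has rank 2. Corank 1: A-series; mu = 2 gives A_2.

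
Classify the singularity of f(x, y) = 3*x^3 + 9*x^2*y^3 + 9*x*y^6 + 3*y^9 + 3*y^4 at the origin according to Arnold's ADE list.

E_6

The Hessian of f at 0 is [[0, 0], [0, 0]] with rank 0, so corank 2. A Groebner basis of the Jacobian ideal J(f) in C{x,y} is {y^3, x^2}; counting standard monomials gives mu = 6. Corank 2; j^3 = 3*x^3 is a perfect cube, so E-series; the 4-jet and mu = 6 give E_6.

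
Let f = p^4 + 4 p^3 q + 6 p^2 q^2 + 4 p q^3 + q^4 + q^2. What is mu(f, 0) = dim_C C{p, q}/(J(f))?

3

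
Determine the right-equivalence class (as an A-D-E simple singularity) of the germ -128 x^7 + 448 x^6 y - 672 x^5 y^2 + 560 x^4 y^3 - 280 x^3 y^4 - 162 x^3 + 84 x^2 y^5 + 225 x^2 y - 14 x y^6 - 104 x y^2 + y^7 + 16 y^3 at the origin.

D8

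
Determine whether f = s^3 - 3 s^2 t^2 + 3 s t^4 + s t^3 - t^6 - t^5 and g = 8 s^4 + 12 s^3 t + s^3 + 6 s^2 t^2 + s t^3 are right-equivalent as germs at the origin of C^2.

Yes.

The Hessian of f at 0 is [[0, 0], [0, 0]] with rank 0, so corank 2. A Groebner basis of the Jacobian ideal J(f) in C{s,t} is {-s^2 + t^4 - t^3/3, s^3, s^2*t + s^2/3 + t^3/9, -s^2 + s*t^2 - t^3/3}; counting standard monomials gives mu = 7. Corank 2; j^3 = s^3 is a perfect cube, so E-series; the 4-jet and mu = 7 give E_7. The Hessian of g at 0 is [[0, 0], [0, 0]] with rank 0, so corank 2. A Groebner basis of the Jacobian ideal J(g) in C{s,t} is {3*s^2/4 + t^4 + t^3/4, s^3, s^2*t - s^2/4 - t^3/12, s^2 + s*t^2 + t^3/3}; counting standard monomials gives mu = 7. Corank 2; j^3 = s^3 is a perfect cube, so E-series; the 4-jet and mu = 7 give E_7. Both have type E_7, hence right-equivalent.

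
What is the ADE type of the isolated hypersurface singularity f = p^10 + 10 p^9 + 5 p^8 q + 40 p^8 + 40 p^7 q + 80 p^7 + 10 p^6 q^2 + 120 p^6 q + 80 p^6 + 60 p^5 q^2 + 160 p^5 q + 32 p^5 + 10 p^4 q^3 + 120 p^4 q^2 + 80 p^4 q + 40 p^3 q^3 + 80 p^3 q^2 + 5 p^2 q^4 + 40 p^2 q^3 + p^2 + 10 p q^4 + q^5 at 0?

A_4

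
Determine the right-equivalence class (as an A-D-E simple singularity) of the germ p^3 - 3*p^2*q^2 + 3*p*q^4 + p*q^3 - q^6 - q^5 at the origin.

The Hessian of f at 0 has rank 0. Corank 2; j^3 = p^3 is a perfect cube, so E-series; the 4-jet and mu = 7 give E_7.

E_{7}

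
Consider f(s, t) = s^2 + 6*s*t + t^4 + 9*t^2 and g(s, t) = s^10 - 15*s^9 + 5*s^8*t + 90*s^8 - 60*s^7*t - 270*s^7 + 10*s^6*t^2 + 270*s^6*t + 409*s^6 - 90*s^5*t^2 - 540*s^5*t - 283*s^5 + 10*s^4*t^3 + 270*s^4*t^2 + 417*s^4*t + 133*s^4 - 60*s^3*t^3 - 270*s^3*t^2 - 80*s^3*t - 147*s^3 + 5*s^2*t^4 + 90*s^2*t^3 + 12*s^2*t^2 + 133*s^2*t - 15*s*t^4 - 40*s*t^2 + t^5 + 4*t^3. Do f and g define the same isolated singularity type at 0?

The Hessian of f at 0 is [[2, 6], [6, 18]] with rank 1, so corank 1. A Groebner basis of the Jacobian ideal J(f) in C{s,t} is {t^3, s + 3*t}; counting standard monomials gives mu = 3. Corank 1: A-series; mu = 3 gives A_3. The Hessian of g at 0 is [[0, 0], [0, 0]] with rank 0, so corank 2. A Groebner basis of the Jacobian ideal J(g) in C{s,t} is {s^3 - 329*s^2/59 + 129*s*t/59 - 10*t^2/59, s^2*t - 735*s^2/118 + 7*s*t/118 + 29*t^2/59, 5831*s^2/236 + s*t^2 - 6223*s*t/236 + 651*t^2/118, 117649*s^2/472 - 87465*s*t/472 + t^3 + 7693*t^2/236}; counting standard monomials gives mu = 6. Corank 2; j^3 = -(3*s - t)*(7*s - 2*t)^2 has shape L^2 M (L != M), so D-series; mu = 6 gives D_6. f is A_3 but g is D_6, hence not right-equivalent.

No.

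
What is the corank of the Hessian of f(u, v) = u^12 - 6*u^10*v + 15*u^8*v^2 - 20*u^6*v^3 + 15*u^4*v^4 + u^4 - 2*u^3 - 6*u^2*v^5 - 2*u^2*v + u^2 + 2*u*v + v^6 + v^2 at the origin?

The Hessian at 0 is [[2, 2], [2, 2]] of rank 1; hence corank 1.

1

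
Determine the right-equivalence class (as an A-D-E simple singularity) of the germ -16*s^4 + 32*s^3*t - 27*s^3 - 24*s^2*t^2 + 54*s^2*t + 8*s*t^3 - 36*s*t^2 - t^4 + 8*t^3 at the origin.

E_6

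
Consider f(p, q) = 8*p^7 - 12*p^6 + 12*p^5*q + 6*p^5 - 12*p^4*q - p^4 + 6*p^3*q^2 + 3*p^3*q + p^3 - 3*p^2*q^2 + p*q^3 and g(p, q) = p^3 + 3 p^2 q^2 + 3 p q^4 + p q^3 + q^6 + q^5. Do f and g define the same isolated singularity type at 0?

The Hessian of f at 0 has rank 0. Corank 2; j^3 = p^3 is a perfect cube, so E-series; the 4-jet and mu = 7 give E_7. The Hessian of g at 0 has rank 0. Corank 2; j^3 = p^3 is a perfect cube, so E-series; the 4-jet and mu = 7 give E_7. Both have type E_7, hence right-equivalent.

Yes.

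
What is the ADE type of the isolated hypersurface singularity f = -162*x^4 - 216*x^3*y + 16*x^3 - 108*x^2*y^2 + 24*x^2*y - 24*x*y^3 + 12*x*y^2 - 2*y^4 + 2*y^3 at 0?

The Hessian of f at 0 has rank 0. Corank 2; j^3 = 2*(2*x + y)^3 is a perfect cube, so E-series; the 4-jet and mu = 6 give E_6.

E_6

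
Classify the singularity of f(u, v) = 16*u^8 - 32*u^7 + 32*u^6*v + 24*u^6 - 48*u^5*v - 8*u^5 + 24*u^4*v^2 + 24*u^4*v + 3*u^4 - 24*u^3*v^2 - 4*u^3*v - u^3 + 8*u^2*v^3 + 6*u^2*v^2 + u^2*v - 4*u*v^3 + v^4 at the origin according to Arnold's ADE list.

The Hessian of f at 0 has rank 0. Corank 2; j^3 = -u^2*(u - v) has shape L^2 M (L != M), so D-series; mu = 5 gives D_5.

D_5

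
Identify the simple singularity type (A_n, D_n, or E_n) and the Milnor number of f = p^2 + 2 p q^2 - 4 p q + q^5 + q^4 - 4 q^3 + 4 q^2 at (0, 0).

Type A_{4}, Milnor number mu = 4.

The Hessian of f at 0 has rank 1. Corank 1: A-series; mu = 4 gives A_4.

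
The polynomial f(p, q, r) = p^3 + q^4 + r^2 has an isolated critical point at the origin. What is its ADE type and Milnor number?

Type E6, Milnor number mu = 6.

The Hessian of f at 0 has rank 1. Corank 2; j^3 = p^3 is a perfect cube, so E-series; the 4-jet and mu = 6 give E_6.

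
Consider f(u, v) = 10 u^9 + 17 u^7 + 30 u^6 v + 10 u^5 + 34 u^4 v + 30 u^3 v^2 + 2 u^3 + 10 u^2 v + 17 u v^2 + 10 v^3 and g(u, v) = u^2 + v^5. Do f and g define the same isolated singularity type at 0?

No.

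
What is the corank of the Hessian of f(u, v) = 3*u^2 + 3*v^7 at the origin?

The Hessian at 0 is [[6, 0], [0, 0]] of rank 1; hence corank 1.

1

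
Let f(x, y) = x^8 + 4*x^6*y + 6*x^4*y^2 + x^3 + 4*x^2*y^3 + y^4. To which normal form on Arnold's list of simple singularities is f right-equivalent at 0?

The Hessian of f at 0 is [[0, 0], [0, 0]] with rank 0, so corank 2. A Groebner basis of the Jacobian ideal J(f) in C{x,y} is {y^3, x^2}; counting standard monomials gives mu = 6. Corank 2; j^3 = x^3 is a perfect cube, so E-series; the 4-jet and mu = 6 give E_6.

E_6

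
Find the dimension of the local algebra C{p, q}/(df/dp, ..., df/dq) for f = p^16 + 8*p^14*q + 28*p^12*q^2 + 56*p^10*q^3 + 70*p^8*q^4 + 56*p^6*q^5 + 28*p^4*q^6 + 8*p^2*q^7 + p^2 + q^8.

7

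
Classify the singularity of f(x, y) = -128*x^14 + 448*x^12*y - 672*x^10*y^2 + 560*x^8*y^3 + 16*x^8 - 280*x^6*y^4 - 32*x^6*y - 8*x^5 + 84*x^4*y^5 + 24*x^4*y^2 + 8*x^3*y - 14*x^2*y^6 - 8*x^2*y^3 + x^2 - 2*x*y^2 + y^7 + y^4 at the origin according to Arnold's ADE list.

The Hessian of f at 0 is [[2, 0], [0, 0]] with rank 1, so corank 1. A Groebner basis of the Jacobian ideal J(f) in C{x,y} is {x^3, x^2*y + x/4 - y^2/4, -x^2 + x*y^2, -x*y + y^3}; counting standard monomials gives mu = 6. Corank 1: A-series; mu = 6 gives A_6.

A_{6}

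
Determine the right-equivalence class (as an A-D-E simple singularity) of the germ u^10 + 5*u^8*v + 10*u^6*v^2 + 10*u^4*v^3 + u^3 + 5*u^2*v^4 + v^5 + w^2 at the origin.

E_8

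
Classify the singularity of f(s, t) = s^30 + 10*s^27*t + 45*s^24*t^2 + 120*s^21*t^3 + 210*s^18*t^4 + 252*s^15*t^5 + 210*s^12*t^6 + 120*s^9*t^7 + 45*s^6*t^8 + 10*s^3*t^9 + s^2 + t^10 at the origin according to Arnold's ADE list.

A_{9}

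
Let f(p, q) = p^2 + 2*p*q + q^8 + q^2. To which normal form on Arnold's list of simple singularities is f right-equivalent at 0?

A_7

The Hessian of f at 0 is [[2, 2], [2, 2]] with rank 1, so corank 1. A Groebner basis of the Jacobian ideal J(f) in C{p,q} is {q^7, p + q}; counting standard monomials gives mu = 7. Corank 1: A-series; mu = 7 gives A_7.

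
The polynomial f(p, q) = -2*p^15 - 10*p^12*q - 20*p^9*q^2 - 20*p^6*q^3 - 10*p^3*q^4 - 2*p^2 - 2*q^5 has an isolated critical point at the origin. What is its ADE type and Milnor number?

The Hessian of f at 0 has rank 1. Corank 1: A-series; mu = 4 gives A_4.

Type A_{4}, Milnor number mu = 4.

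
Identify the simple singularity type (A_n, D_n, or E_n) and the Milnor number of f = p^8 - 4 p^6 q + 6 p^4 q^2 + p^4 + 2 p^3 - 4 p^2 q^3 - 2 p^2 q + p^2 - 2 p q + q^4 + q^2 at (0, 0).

The Hessian of f at 0 is [[2, -2], [-2, 2]] with rank 1, so corank 1. A Groebner basis of the Jacobian ideal J(f) in C{p,q} is {p^2 + p - q, p*q + p - q, p + q^2 - q}; counting standard monomials gives mu = 3. Corank 1: A-series; mu = 3 gives A_3.

Type A_{3}, Milnor number mu = 3.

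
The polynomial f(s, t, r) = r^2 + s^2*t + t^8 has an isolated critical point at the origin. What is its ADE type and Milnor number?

Type D_{9}, Milnor number mu = 9.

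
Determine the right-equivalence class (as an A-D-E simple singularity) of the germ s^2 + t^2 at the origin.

A_{1}

The Hessian of f at 0 has rank 2. Corank 0: nondegenerate Morse point, so A_1.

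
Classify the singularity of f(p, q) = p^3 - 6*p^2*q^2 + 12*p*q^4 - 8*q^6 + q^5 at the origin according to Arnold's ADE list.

The Hessian of f at 0 has rank 0. Corank 2; j^3 = p^3 is a perfect cube, so E-series; the 5-jet and mu = 8 give E_8.

E8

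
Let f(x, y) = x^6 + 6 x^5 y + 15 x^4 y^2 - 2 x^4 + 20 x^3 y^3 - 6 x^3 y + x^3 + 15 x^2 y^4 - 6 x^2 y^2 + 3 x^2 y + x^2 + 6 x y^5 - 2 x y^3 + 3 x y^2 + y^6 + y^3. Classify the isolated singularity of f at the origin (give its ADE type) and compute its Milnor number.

Type A_{2}, Milnor number mu = 2.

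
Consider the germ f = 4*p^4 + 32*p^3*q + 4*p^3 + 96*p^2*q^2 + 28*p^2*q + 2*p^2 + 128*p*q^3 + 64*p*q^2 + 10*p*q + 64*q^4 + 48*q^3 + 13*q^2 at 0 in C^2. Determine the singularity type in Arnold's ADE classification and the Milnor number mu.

Type A_1, Milnor number mu = 1.

The Hessian of f at 0 is [[4, 10], [10, 26]] with rank 2, so corank 0. A Groebner basis of the Jacobian ideal J(f) in C{p,q} is {p, q}; counting standard monomials gives mu = 1. Corank 0: nondegenerate Morse point, so A_1.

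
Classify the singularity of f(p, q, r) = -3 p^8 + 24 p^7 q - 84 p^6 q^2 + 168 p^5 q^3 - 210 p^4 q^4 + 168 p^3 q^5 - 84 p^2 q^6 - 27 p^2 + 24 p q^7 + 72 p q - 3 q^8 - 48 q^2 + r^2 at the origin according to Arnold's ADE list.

The Hessian of f at 0 has rank 2. Corank 1: A-series; mu = 7 gives A_7.

A_7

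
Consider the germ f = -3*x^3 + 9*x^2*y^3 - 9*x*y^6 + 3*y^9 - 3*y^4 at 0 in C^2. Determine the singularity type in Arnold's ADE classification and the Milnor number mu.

Type E_6, Milnor number mu = 6.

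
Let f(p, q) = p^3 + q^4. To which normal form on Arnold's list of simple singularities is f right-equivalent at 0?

E_6

The Hessian of f at 0 has rank 0. Corank 2; j^3 = p^3 is a perfect cube, so E-series; the 4-jet and mu = 6 give E_6.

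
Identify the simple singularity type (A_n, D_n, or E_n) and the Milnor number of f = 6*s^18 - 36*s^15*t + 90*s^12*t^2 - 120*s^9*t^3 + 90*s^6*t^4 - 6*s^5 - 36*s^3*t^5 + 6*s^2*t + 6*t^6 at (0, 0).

The Hessian of f at 0 has rank 0. Corank 2; j^3 = 6*s^2*t has shape L^2 M (L != M), so D-series; mu = 7 gives D_7.

Type D_7, Milnor number mu = 7.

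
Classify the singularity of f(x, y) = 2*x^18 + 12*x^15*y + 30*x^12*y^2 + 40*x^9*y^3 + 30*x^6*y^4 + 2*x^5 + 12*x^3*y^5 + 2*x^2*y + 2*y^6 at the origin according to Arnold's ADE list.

The Hessian of f at 0 is [[0, 0], [0, 0]] with rank 0, so corank 2. A Groebner basis of the Jacobian ideal J(f) in C{x,y} is {x^2/6 + y^5, x^3, x*y}; counting standard monomials gives mu = 7. Corank 2; j^3 = 2*x^2*y has shape L^2 M (L != M), so D-series; mu = 7 gives D_7.

D_{7}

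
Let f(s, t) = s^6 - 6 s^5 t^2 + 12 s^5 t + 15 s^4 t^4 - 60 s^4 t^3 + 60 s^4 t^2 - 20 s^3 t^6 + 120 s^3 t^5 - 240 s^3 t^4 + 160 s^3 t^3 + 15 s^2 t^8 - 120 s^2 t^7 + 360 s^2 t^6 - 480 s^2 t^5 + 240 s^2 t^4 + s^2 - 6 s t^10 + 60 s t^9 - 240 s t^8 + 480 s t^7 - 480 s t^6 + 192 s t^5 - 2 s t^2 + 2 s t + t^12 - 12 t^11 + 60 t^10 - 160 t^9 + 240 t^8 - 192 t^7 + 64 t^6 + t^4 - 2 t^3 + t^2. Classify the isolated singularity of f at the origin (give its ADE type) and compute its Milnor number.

The Hessian of f at 0 is [[2, 2], [2, 2]] with rank 1, so corank 1. A Groebner basis of the Jacobian ideal J(f) in C{s,t} is {s^3 - 3*s^2 - 5*s*t - 2*s - 2*t, s^2*t + 2*s^2 + 3*s*t + s + t, -s + t^2 - t}; counting standard monomials gives mu = 5. Corank 1: A-series; mu = 5 gives A_5.

Type A_5, Milnor number mu = 5.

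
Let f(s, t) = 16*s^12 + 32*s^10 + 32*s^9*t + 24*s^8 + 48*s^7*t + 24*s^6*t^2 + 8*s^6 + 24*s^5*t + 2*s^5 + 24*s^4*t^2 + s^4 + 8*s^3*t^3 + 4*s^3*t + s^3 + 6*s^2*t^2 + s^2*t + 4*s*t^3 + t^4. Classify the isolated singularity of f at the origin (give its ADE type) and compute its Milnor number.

The Hessian of f at 0 is [[0, 0], [0, 0]] with rank 0, so corank 2. A Groebner basis of the Jacobian ideal J(f) in C{s,t} is {s*t^2, -s*t/4 + t^3, s^2 + s*t}; counting standard monomials gives mu = 5. Corank 2; j^3 = s^2*(s + t) has shape L^2 M (L != M), so D-series; mu = 5 gives D_5.

Type D_5, Milnor number mu = 5.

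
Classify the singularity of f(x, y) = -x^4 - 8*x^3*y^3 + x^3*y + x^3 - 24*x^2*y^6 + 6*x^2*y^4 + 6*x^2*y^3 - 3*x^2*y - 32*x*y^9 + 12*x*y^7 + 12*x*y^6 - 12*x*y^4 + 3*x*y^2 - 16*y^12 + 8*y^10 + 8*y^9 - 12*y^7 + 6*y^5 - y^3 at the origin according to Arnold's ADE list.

E_7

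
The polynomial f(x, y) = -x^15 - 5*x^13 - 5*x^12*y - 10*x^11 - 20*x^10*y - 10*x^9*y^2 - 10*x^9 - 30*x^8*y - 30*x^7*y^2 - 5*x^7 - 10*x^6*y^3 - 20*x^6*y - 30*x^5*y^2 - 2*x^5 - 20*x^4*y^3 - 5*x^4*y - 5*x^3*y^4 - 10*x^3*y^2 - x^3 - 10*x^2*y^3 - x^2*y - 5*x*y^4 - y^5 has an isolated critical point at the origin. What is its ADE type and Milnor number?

Type D6, Milnor number mu = 6.

The Hessian of f at 0 has rank 0. Corank 2; j^3 = -x^2*(x + y) has shape L^2 M (L != M), so D-series; mu = 6 gives D_6.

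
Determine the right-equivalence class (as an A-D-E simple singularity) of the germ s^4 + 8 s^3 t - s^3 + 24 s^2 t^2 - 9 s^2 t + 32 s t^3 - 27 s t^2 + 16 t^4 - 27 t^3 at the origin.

E6

The Hessian of f at 0 has rank 0. Corank 2; j^3 = -(s + 3*t)^3 is a perfect cube, so E-series; the 4-jet and mu = 6 give E_6.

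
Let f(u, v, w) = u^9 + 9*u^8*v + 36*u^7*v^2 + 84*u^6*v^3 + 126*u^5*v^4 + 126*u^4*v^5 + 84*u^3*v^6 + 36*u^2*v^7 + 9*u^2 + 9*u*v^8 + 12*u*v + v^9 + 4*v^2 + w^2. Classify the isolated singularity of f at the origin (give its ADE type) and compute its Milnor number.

Type A_8, Milnor number mu = 8.

The Hessian of f at 0 has rank 2. Corank 1: A-series; mu = 8 gives A_8.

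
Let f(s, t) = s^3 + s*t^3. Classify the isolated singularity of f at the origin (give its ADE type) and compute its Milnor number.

The Hessian of f at 0 has rank 0. Corank 2; j^3 = s^3 is a perfect cube, so E-series; the 4-jet and mu = 7 give E_7.

Type E_7, Milnor number mu = 7.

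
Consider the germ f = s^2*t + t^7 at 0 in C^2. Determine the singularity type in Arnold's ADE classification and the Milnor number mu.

The Hessian of f at 0 has rank 0. Corank 2; j^3 = s^2*t has shape L^2 M (L != M), so D-series; mu = 8 gives D_8.

Type D_{8}, Milnor number mu = 8.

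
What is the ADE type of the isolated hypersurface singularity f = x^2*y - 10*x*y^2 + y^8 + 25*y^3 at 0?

The Hessian of f at 0 is [[0, 0], [0, 0]] with rank 0, so corank 2. A Groebner basis of the Jacobian ideal J(f) in C{x,y} is {x^2/8 + y^7 - 25*y^2/8, x^3 - 125*y^3, x*y - 5*y^2}; counting standard monomials gives mu = 9. Corank 2; j^3 = y*(x - 5*y)^2 has shape L^2 M (L != M), so D-series; mu = 9 gives D_9.

D9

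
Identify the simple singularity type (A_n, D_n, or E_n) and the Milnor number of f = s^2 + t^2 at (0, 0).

Type A_{1}, Milnor number mu = 1.

The Hessian of f at 0 has rank 2. Corank 0: nondegenerate Morse point, so A_1.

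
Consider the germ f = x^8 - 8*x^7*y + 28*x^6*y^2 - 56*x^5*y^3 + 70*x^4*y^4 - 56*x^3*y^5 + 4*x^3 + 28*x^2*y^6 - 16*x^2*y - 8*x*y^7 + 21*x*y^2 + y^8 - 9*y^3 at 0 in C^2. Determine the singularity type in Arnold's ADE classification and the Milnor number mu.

Type D_{9}, Milnor number mu = 9.

The Hessian of f at 0 is [[0, 0], [0, 0]] with rank 0, so corank 2. A Groebner basis of the Jacobian ideal J(f) in C{x,y} is {-32*x*y + y^7 + 48*y^2, x*y^2 - 3*y^3/2, x^2 - 5*x*y/2 + 3*y^2/2}; counting standard monomials gives mu = 9. Corank 2; j^3 = (x - y)*(2*x - 3*y)^2 has shape L^2 M (L != M), so D-series; mu = 9 gives D_9.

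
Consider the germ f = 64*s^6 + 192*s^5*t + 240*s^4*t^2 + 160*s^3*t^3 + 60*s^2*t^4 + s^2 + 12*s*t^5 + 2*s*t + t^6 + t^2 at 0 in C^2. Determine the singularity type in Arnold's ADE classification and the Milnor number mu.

Type A_5, Milnor number mu = 5.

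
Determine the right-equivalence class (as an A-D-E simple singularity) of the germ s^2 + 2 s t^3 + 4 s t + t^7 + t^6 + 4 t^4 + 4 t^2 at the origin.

The Hessian of f at 0 has rank 1. Corank 1: A-series; mu = 6 gives A_6.

A_{6}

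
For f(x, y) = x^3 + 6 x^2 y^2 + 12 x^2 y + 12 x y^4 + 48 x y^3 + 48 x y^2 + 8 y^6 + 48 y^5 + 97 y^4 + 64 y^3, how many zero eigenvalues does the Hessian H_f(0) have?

2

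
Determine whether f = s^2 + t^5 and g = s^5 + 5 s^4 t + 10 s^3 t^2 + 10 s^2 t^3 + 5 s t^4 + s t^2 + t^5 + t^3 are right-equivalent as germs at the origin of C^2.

No.

The Hessian of f at 0 has rank 1. Corank 1: A-series; mu = 4 gives A_4. The Hessian of g at 0 has rank 0. Corank 2; j^3 = t^2*(s + t) has shape L^2 M (L != M), so D-series; mu = 6 gives D_6. f is A_4 but g is D_6, hence not right-equivalent.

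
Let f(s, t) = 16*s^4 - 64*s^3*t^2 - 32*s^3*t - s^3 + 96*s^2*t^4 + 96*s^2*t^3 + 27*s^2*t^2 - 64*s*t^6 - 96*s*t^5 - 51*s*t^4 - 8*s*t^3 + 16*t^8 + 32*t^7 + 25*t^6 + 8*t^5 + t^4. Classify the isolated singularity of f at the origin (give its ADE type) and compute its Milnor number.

Type E6, Milnor number mu = 6.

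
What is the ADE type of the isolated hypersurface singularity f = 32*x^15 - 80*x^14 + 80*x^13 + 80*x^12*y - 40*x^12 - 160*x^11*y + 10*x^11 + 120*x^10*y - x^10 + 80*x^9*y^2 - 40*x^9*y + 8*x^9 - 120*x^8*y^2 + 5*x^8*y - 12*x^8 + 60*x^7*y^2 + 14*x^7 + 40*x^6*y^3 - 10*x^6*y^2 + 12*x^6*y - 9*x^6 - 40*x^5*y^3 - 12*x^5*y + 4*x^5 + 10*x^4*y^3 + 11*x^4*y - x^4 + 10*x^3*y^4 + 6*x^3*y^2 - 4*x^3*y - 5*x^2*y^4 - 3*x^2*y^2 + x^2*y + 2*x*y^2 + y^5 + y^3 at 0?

D_{6}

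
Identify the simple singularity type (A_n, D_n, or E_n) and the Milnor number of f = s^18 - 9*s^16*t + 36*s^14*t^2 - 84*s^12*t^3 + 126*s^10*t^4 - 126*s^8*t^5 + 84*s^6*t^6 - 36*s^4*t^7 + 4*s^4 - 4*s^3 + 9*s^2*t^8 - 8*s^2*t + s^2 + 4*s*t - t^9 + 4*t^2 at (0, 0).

The Hessian of f at 0 has rank 1. Corank 1: A-series; mu = 8 gives A_8.

Type A_{8}, Milnor number mu = 8.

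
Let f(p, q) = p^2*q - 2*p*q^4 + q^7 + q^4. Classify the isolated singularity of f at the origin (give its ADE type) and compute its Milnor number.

Type D_5, Milnor number mu = 5.

The Hessian of f at 0 is [[0, 0], [0, 0]] with rank 0, so corank 2. A Groebner basis of the Jacobian ideal J(f) in C{p,q} is {p^3, p^2/4 + q^3, p*q}; counting standard monomials gives mu = 5. Corank 2; j^3 = p^2*q has shape L^2 M (L != M), so D-series; mu = 5 gives D_5.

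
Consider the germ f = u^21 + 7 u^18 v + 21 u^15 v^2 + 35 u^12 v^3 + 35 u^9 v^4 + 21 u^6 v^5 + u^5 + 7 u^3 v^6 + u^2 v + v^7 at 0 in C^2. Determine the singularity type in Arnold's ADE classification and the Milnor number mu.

The Hessian of f at 0 is [[0, 0], [0, 0]] with rank 0, so corank 2. A Groebner basis of the Jacobian ideal J(f) in C{u,v} is {u^2/7 + v^6, u^3, u*v}; counting standard monomials gives mu = 8. Corank 2; j^3 = u^2*v has shape L^2 M (L != M), so D-series; mu = 8 gives D_8.

Type D8, Milnor number mu = 8.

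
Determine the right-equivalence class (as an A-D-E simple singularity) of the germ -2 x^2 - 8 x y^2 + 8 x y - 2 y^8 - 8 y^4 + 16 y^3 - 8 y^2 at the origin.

The Hessian of f at 0 has rank 1. Corank 1: A-series; mu = 7 gives A_7.

A_7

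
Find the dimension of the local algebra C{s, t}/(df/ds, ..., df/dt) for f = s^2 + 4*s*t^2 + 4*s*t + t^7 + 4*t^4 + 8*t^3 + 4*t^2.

6

The Hessian of f at 0 has rank 1. Corank 1: A-series; mu = 6 gives A_6.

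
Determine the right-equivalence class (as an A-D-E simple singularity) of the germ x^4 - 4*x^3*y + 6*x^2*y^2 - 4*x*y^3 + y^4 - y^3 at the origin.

E6

The Hessian of f at 0 is [[0, 0], [0, 0]] with rank 0, so corank 2. A Groebner basis of the Jacobian ideal J(f) in C{x,y} is {x^3 - 3*x^2*y, y^2}; counting standard monomials gives mu = 6. Corank 2; j^3 = -y^3 is a perfect cube, so E-series; the 4-jet and mu = 6 give E_6.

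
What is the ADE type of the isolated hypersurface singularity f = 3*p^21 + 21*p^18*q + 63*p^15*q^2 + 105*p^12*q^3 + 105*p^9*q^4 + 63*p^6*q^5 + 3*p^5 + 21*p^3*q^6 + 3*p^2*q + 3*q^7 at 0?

D8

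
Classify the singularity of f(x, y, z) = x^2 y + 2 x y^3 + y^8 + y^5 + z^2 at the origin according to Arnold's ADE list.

D_9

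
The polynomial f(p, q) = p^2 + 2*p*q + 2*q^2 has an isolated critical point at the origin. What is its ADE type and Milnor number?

Type A_{1}, Milnor number mu = 1.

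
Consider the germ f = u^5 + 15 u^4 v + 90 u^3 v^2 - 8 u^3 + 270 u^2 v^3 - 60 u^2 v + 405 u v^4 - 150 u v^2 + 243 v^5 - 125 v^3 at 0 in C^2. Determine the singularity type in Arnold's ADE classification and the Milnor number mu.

The Hessian of f at 0 is [[0, 0], [0, 0]] with rank 0, so corank 2. A Groebner basis of the Jacobian ideal J(f) in C{u,v} is {v^5, u*v^3 + 21*v^4/8, u^2 + 5*u*v + 25*v^2/4}; counting standard monomials gives mu = 8. Corank 2; j^3 = -(2*u + 5*v)^3 is a perfect cube, so E-series; the 5-jet and mu = 8 give E_8.

Type E_{8}, Milnor number mu = 8.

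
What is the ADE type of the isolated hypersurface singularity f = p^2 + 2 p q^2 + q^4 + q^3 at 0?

The Hessian of f at 0 has rank 1. Corank 1: A-series; mu = 2 gives A_2.

A2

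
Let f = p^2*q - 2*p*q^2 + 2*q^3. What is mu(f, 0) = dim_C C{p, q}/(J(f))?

The Hessian of f at 0 is [[0, 0], [0, 0]] with rank 0, so corank 2. A Groebner basis of the Jacobian ideal J(f) in C{p,q} is {q^3, p^2 + 2*q^2, p*q - q^2}; counting standard monomials gives mu = 4. Corank 2; j^3 = q*(p^2 - 2*p*q + 2*q^2) splits into three distinct lines over C (the quadratic factor has nonzero discriminant), so D_4.

4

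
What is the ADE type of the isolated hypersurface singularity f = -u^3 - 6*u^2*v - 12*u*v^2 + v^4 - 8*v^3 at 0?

E_{6}

The Hessian of f at 0 has rank 0. Corank 2; j^3 = -(u + 2*v)^3 is a perfect cube, so E-series; the 4-jet and mu = 6 give E_6.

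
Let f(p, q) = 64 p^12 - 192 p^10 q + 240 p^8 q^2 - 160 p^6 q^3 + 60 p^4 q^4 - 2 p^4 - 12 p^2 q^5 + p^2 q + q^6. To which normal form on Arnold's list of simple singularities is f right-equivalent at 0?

The Hessian of f at 0 is [[0, 0], [0, 0]] with rank 0, so corank 2. A Groebner basis of the Jacobian ideal J(f) in C{p,q} is {p^2/6 + q^5, p^3, p*q}; counting standard monomials gives mu = 7. Corank 2; j^3 = p^2*q has shape L^2 M (L != M), so D-series; mu = 7 gives D_7.

D_{7}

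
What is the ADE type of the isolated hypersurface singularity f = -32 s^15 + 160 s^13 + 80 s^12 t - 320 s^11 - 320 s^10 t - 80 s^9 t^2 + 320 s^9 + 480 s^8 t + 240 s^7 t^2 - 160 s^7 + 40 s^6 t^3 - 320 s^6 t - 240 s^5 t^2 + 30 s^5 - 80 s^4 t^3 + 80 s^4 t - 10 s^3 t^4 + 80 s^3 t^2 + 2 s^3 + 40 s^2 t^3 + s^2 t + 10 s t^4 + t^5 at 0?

D_{6}

The Hessian of f at 0 is [[0, 0], [0, 0]] with rank 0, so corank 2. A Groebner basis of the Jacobian ideal J(f) in C{s,t} is {-s*t/10 + t^4, s*t^2, s^2 + s*t/2}; counting standard monomials gives mu = 6. Corank 2; j^3 = s^2*(2*s + t) has shape L^2 M (L != M), so D-series; mu = 6 gives D_6.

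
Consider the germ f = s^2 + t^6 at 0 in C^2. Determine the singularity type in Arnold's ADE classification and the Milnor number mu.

Type A5, Milnor number mu = 5.

The Hessian of f at 0 is [[2, 0], [0, 0]] with rank 1, so corank 1. A Groebner basis of the Jacobian ideal J(f) in C{s,t} is {t^5, s}; counting standard monomials gives mu = 5. Corank 1: A-series; mu = 5 gives A_5.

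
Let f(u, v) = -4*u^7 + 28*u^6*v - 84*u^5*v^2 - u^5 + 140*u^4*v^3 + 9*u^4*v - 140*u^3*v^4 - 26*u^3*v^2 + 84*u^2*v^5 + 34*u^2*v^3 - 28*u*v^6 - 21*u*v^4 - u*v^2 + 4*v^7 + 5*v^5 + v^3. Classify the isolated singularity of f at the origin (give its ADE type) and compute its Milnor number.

The Hessian of f at 0 is [[0, 0], [0, 0]] with rank 0, so corank 2. A Groebner basis of the Jacobian ideal J(f) in C{u,v} is {u^4 + v^2/5, v^3, u*v - 3*v^2/5}; counting standard monomials gives mu = 6. Corank 2; j^3 = -v^2*(u - v) has shape L^2 M (L != M), so D-series; mu = 6 gives D_6.

Type D_{6}, Milnor number mu = 6.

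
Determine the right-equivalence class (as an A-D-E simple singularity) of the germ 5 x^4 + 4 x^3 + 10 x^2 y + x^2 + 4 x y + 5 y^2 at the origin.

A_1

The Hessian of f at 0 is [[2, 4], [4, 10]] with rank 2, so corank 0. A Groebner basis of the Jacobian ideal J(f) in C{x,y} is {x, y}; counting standard monomials gives mu = 1. Corank 0: nondegenerate Morse point, so A_1.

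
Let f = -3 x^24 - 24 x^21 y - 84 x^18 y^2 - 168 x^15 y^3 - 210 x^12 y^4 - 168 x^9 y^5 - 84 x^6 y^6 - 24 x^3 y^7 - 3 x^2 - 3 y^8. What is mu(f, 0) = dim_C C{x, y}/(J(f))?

The Hessian of f at 0 has rank 1. Corank 1: A-series; mu = 7 gives A_7.

7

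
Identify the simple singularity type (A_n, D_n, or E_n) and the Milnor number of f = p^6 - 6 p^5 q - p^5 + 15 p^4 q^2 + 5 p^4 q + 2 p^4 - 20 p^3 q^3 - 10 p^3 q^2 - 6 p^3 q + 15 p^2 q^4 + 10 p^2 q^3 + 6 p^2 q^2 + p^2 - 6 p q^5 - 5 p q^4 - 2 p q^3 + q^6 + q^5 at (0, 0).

The Hessian of f at 0 has rank 1. Corank 1: A-series; mu = 4 gives A_4.

Type A4, Milnor number mu = 4.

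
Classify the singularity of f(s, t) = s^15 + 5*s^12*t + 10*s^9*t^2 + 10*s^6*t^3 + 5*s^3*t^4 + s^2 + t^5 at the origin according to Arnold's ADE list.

A_4

The Hessian of f at 0 is [[2, 0], [0, 0]] with rank 1, so corank 1. A Groebner basis of the Jacobian ideal J(f) in C{s,t} is {t^4, s}; counting standard monomials gives mu = 4. Corank 1: A-series; mu = 4 gives A_4.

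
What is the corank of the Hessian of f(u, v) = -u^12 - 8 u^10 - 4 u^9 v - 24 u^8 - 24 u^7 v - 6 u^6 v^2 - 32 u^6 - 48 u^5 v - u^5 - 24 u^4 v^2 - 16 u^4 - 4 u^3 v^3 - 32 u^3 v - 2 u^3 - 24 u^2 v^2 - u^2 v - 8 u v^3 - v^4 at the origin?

Hessian at 0 has rank 0.

2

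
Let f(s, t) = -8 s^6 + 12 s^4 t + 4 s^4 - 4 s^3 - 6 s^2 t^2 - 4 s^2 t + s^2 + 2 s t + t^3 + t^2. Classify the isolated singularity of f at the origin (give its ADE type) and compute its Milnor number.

Type A2, Milnor number mu = 2.

The Hessian of f at 0 is [[2, 2], [2, 2]] with rank 1, so corank 1. A Groebner basis of the Jacobian ideal J(f) in C{s,t} is {t^2, s + t}; counting standard monomials gives mu = 2. Corank 1: A-series; mu = 2 gives A_2.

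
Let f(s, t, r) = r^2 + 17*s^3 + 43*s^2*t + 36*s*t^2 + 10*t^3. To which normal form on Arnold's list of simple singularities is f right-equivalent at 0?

D4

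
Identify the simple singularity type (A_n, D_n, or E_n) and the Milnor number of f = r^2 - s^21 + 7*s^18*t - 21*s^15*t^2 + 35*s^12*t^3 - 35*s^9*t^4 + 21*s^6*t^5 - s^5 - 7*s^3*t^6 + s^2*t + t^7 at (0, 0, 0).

Type D_{8}, Milnor number mu = 8.

The Hessian of f at 0 has rank 1. Corank 2; j^3 = s^2*t has shape L^2 M (L != M), so D-series; mu = 8 gives D_8.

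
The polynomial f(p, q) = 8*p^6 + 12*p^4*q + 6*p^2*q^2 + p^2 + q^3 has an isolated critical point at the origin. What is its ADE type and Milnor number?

Type A_2, Milnor number mu = 2.

The Hessian of f at 0 is [[2, 0], [0, 0]] with rank 1, so corank 1. A Groebner basis of the Jacobian ideal J(f) in C{p,q} is {q^2, p}; counting standard monomials gives mu = 2. Corank 1: A-series; mu = 2 gives A_2.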